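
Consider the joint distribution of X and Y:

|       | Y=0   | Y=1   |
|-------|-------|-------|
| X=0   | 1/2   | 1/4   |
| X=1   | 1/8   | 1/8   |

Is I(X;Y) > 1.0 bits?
Marginal P(X) (row sums):
  P(X=0) = 1/2 + 1/4 = 3/4
  P(X=1) = 1/8 + 1/8 = 1/4
Marginal P(Y) (column sums):
  P(Y=0) = 1/2 + 1/8 = 5/8
  P(Y=1) = 1/4 + 1/8 = 3/8

H(X) = -[(3/4)·log₂(3/4) + (1/4)·log₂(1/4)]
  = 0.3113 + 0.5000
  = 0.8113 bits
H(Y) = -[(5/8)·log₂(5/8) + (3/8)·log₂(3/8)]
  = 0.4238 + 0.5306
  = 0.9544 bits
H(X,Y) = -[(1/2)·log₂(1/2) + (1/4)·log₂(1/4) + (1/8)·log₂(1/8) + (1/8)·log₂(1/8)]
  = 0.5000 + 0.5000 + 0.3750 + 0.3750
  = 1.7500 bits

I(X;Y) = H(X) + H(Y) - H(X,Y)
  = 0.8113 + 0.9544 - 1.7500
  = 0.0157 bits

No. I(X;Y) = 0.0157 bits, which is ≤ 1.0 bits.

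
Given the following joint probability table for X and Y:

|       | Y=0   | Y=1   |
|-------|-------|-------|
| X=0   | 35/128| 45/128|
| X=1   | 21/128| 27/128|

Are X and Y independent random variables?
Marginal P(X) (row sums):
  P(X=0) = 35/128 + 45/128 = 5/8
  P(X=1) = 21/128 + 27/128 = 3/8
Marginal P(Y) (column sums):
  P(Y=0) = 35/128 + 21/128 = 7/16
  P(Y=1) = 45/128 + 27/128 = 9/16

X and Y are independent iff P(X=i,Y=j) = P(X=i)·P(Y=j) for every cell.
  P(X=0)·P(Y=0) = 5/8 × 7/16 = 35/128 = P(X=0,Y=0) ✓
  P(X=0)·P(Y=1) = 5/8 × 9/16 = 45/128 = P(X=0,Y=1) ✓
  P(X=1)·P(Y=0) = 3/8 × 7/16 = 21/128 = P(X=1,Y=0) ✓
  P(X=1)·P(Y=1) = 3/8 × 9/16 = 27/128 = P(X=1,Y=1) ✓

Yes, X and Y are independent: every cell factors, so I(X;Y) = 0 bits.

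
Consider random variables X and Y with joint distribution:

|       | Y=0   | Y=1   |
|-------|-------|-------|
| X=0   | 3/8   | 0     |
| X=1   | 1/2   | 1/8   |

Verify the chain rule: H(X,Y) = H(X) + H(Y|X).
Left side:
H(X,Y) = -[(3/8)·log₂(3/8) + (1/2)·log₂(1/2) + (1/8)·log₂(1/8)]
  = 0.5306 + 0.5000 + 0.3750
  = 1.4056 bits

Right side:
Marginal P(X) (row sums):
  P(X=0) = 3/8 + 0 = 3/8
  P(X=1) = 1/2 + 1/8 = 5/8
H(X) = -[(3/8)·log₂(3/8) + (5/8)·log₂(5/8)]
  = 0.5306 + 0.4238
  = 0.9544 bits
H(Y|X) = -Σ P(X,Y)·log₂ P(Y|X), where P(Y|X) = P(X,Y) / P(X)
  (cells with P(X,Y) = 0 contribute 0)
  (X=0,Y=0): P(Y|X) = (3/8)/(3/8) = 1;  -(3/8)·log₂(1) = 0.0000
  (X=1,Y=0): P(Y|X) = (1/2)/(5/8) = 4/5;  -(1/2)·log₂(4/5) = 0.1610
  (X=1,Y=1): P(Y|X) = (1/8)/(5/8) = 1/5;  -(1/8)·log₂(1/5) = 0.2902
H(Y|X) = 0.0000 + 0.1610 + 0.2902
  = 0.4512 bits
H(X) + H(Y|X) = 0.9544 + 0.4512 = 1.4056 bits

Both sides equal 1.4056 bits, so the chain rule holds ✓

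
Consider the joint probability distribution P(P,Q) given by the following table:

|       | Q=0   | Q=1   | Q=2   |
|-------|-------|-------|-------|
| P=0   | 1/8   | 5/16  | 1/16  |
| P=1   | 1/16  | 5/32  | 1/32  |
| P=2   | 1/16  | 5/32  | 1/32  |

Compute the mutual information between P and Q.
Marginal P(P) (row sums):
  P(P=0) = 1/8 + 5/16 + 1/16 = 1/2
  P(P=1) = 1/16 + 5/32 + 1/32 = 1/4
  P(P=2) = 1/16 + 5/32 + 1/32 = 1/4
Marginal P(Q) (column sums):
  P(Q=0) = 1/8 + 1/16 + 1/16 = 1/4
  P(Q=1) = 5/16 + 5/32 + 5/32 = 5/8
  P(Q=2) = 1/16 + 1/32 + 1/32 = 1/8

H(P) = -[(1/2)·log₂(1/2) + (1/4)·log₂(1/4) + (1/4)·log₂(1/4)]
  = 0.5000 + 0.5000 + 0.5000
  = 1.5000 bits
H(Q) = -[(1/4)·log₂(1/4) + (5/8)·log₂(5/8) + (1/8)·log₂(1/8)]
  = 0.5000 + 0.4238 + 0.3750
  = 1.2988 bits
H(P,Q) = -[(1/8)·log₂(1/8) + (5/16)·log₂(5/16) + (1/16)·log₂(1/16) + (1/16)·log₂(1/16) + (5/32)·log₂(5/32) + (1/32)·log₂(1/32) + (1/16)·log₂(1/16) + (5/32)·log₂(5/32) + (1/32)·log₂(1/32)]
  = 0.3750 + 0.5244 + 0.2500 + 0.2500 + 0.4184 + 0.1563 + 0.2500 + 0.4184 + 0.1563
  = 2.7988 bits

I(P;Q) = H(P) + H(Q) - H(P,Q)
  = 1.5000 + 1.2988 - 2.7988
  = 0.0000 bits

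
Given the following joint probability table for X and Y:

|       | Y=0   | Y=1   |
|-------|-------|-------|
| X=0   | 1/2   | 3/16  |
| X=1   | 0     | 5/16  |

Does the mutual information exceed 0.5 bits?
Marginal P(X) (row sums):
  P(X=0) = 1/2 + 3/16 = 11/16
  P(X=1) = 0 + 5/16 = 5/16
Marginal P(Y) (column sums):
  P(Y=0) = 1/2 + 0 = 1/2
  P(Y=1) = 3/16 + 5/16 = 1/2

H(X) = -[(11/16)·log₂(11/16) + (5/16)·log₂(5/16)]
  = 0.3716 + 0.5244
  = 0.8960 bits
H(Y) = -[(1/2)·log₂(1/2) + (1/2)·log₂(1/2)]
  = 0.5000 + 0.5000
  = 1.0000 bits
H(X,Y) = -[(1/2)·log₂(1/2) + (3/16)·log₂(3/16) + (5/16)·log₂(5/16)]
  = 0.5000 + 0.4528 + 0.5244
  = 1.4772 bits

I(X;Y) = H(X) + H(Y) - H(X,Y)
  = 0.8960 + 1.0000 - 1.4772
  = 0.4188 bits

No. I(X;Y) = 0.4188 bits, which is ≤ 0.5 bits.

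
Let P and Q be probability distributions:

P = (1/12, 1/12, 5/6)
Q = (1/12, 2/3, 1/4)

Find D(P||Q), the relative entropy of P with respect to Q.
D(P||Q) = Σ P(i) log₂(P(i)/Q(i))
  i=0: (1/12) × log₂((1/12)/(1/12)) = (1/12) × log₂(1) = 0.0000
  i=1: (1/12) × log₂((1/12)/(2/3)) = (1/12) × log₂(1/8) = -0.2500
  i=2: (5/6) × log₂((5/6)/(1/4)) = (5/6) × log₂(10/3) = 1.4475
D(P||Q) = 0.0000 - 0.2500 + 1.4475
  = 1.1975 bits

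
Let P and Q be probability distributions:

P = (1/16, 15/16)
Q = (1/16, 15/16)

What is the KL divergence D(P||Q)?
D(P||Q) = Σ P(i) log₂(P(i)/Q(i))
  i=0: (1/16) × log₂((1/16)/(1/16)) = (1/16) × log₂(1) = 0.0000
  i=1: (15/16) × log₂((15/16)/(15/16)) = (15/16) × log₂(1) = 0.0000
D(P||Q) = 0.0000 + 0.0000
  = 0.0000 bits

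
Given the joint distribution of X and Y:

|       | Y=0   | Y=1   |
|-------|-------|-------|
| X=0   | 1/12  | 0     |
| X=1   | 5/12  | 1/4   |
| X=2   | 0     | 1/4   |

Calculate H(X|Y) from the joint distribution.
Marginal P(Y) (column sums):
  P(Y=0) = 1/12 + 5/12 + 0 = 1/2
  P(Y=1) = 0 + 1/4 + 1/4 = 1/2

H(X|Y) = -Σ P(X,Y)·log₂ P(X|Y), where P(X|Y) = P(X,Y) / P(Y)
  (cells with P(X,Y) = 0 contribute 0)
  (X=0,Y=0): P(X|Y) = (1/12)/(1/2) = 1/6;  -(1/12)·log₂(1/6) = 0.2154
  (X=1,Y=0): P(X|Y) = (5/12)/(1/2) = 5/6;  -(5/12)·log₂(5/6) = 0.1096
  (X=1,Y=1): P(X|Y) = (1/4)/(1/2) = 1/2;  -(1/4)·log₂(1/2) = 0.2500
  (X=2,Y=1): P(X|Y) = (1/4)/(1/2) = 1/2;  -(1/4)·log₂(1/2) = 0.2500
H(X|Y) = 0.2154 + 0.1096 + 0.2500 + 0.2500
  = 0.8250 bits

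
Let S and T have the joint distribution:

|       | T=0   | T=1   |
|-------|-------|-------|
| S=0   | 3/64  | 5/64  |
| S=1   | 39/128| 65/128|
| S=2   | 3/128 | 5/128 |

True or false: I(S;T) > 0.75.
Marginal P(S) (row sums):
  P(S=0) = 3/64 + 5/64 = 1/8
  P(S=1) = 39/128 + 65/128 = 13/16
  P(S=2) = 3/128 + 5/128 = 1/16
Marginal P(T) (column sums):
  P(T=0) = 3/64 + 39/128 + 3/128 = 3/8
  P(T=1) = 5/64 + 65/128 + 5/128 = 5/8

H(S) = -[(1/8)·log₂(1/8) + (13/16)·log₂(13/16) + (1/16)·log₂(1/16)]
  = 0.3750 + 0.2434 + 0.2500
  = 0.8684 bits
H(T) = -[(3/8)·log₂(3/8) + (5/8)·log₂(5/8)]
  = 0.5306 + 0.4238
  = 0.9544 bits
H(S,T) = -[(3/64)·log₂(3/64) + (5/64)·log₂(5/64) + (39/128)·log₂(39/128) + (65/128)·log₂(65/128) + (3/128)·log₂(3/128) + (5/128)·log₂(5/128)]
  = 0.2070 + 0.2873 + 0.5224 + 0.4965 + 0.1269 + 0.1827
  = 1.8228 bits

I(S;T) = H(S) + H(T) - H(S,T)
  = 0.8684 + 0.9544 - 1.8228
  = 0.0000 bits

False. I(S;T) = 0.0000 bits, which is ≤ 0.75 bits.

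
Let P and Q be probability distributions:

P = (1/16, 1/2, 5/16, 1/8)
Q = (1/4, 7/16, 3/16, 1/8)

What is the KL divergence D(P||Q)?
D(P||Q) = Σ P(i) log₂(P(i)/Q(i))
  i=0: (1/16) × log₂((1/16)/(1/4)) = (1/16) × log₂(1/4) = -0.1250
  i=1: (1/2) × log₂((1/2)/(7/16)) = (1/2) × log₂(8/7) = 0.0963
  i=2: (5/16) × log₂((5/16)/(3/16)) = (5/16) × log₂(5/3) = 0.2303
  i=3: (1/8) × log₂((1/8)/(1/8)) = (1/8) × log₂(1) = 0.0000
D(P||Q) = -0.1250 + 0.0963 + 0.2303 + 0.0000
  = 0.2016 bits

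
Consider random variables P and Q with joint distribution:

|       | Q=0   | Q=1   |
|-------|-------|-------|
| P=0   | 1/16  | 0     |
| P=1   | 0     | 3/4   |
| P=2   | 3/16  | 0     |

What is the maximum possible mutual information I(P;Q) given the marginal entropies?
The upper bound on mutual information is I(P;Q) ≤ min(H(P), H(Q)).

Marginal P(P) (row sums):
  P(P=0) = 1/16 + 0 = 1/16
  P(P=1) = 0 + 3/4 = 3/4
  P(P=2) = 3/16 + 0 = 3/16
Marginal P(Q) (column sums):
  P(Q=0) = 1/16 + 0 + 3/16 = 1/4
  P(Q=1) = 0 + 3/4 + 0 = 3/4

H(P) = -[(1/16)·log₂(1/16) + (3/4)·log₂(3/4) + (3/16)·log₂(3/16)]
  = 0.2500 + 0.3113 + 0.4528
  = 1.0141 bits
H(Q) = -[(1/4)·log₂(1/4) + (3/4)·log₂(3/4)]
  = 0.5000 + 0.3113
  = 0.8113 bits

Maximum possible I(P;Q) = min(1.0141, 0.8113) = 0.8113 bits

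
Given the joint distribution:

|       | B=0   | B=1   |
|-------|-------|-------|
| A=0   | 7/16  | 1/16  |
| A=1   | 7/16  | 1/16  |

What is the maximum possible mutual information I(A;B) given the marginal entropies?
The upper bound on mutual information is I(A;B) ≤ min(H(A), H(B)).

Marginal P(A) (row sums):
  P(A=0) = 7/16 + 1/16 = 1/2
  P(A=1) = 7/16 + 1/16 = 1/2
Marginal P(B) (column sums):
  P(B=0) = 7/16 + 7/16 = 7/8
  P(B=1) = 1/16 + 1/16 = 1/8

H(A) = -[(1/2)·log₂(1/2) + (1/2)·log₂(1/2)]
  = 0.5000 + 0.5000
  = 1.0000 bits
H(B) = -[(7/8)·log₂(7/8) + (1/8)·log₂(1/8)]
  = 0.1686 + 0.3750
  = 0.5436 bits

Maximum possible I(A;B) = min(1.0000, 0.5436) = 0.5436 bits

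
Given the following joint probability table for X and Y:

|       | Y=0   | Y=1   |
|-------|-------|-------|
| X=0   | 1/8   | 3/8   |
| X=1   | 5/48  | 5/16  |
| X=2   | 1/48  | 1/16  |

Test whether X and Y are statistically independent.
Marginal P(X) (row sums):
  P(X=0) = 1/8 + 3/8 = 1/2
  P(X=1) = 5/48 + 5/16 = 5/12
  P(X=2) = 1/48 + 1/16 = 1/12
Marginal P(Y) (column sums):
  P(Y=0) = 1/8 + 5/48 + 1/48 = 1/4
  P(Y=1) = 3/8 + 5/16 + 1/16 = 3/4

X and Y are independent iff P(X=i,Y=j) = P(X=i)·P(Y=j) for every cell.
  P(X=0)·P(Y=0) = 1/2 × 1/4 = 1/8 = P(X=0,Y=0) ✓
  P(X=0)·P(Y=1) = 1/2 × 3/4 = 3/8 = P(X=0,Y=1) ✓
  P(X=1)·P(Y=0) = 5/12 × 1/4 = 5/48 = P(X=1,Y=0) ✓
  P(X=1)·P(Y=1) = 5/12 × 3/4 = 5/16 = P(X=1,Y=1) ✓
  P(X=2)·P(Y=0) = 1/12 × 1/4 = 1/48 = P(X=2,Y=0) ✓
  P(X=2)·P(Y=1) = 1/12 × 3/4 = 1/16 = P(X=2,Y=1) ✓

Yes, X and Y are independent: every cell factors, so I(X;Y) = 0 bits.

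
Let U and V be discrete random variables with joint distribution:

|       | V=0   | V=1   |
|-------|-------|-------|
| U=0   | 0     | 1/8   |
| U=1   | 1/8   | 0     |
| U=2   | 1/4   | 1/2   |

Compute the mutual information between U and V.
Marginal P(U) (row sums):
  P(U=0) = 0 + 1/8 = 1/8
  P(U=1) = 1/8 + 0 = 1/8
  P(U=2) = 1/4 + 1/2 = 3/4
Marginal P(V) (column sums):
  P(V=0) = 0 + 1/8 + 1/4 = 3/8
  P(V=1) = 1/8 + 0 + 1/2 = 5/8

H(U) = -[(1/8)·log₂(1/8) + (1/8)·log₂(1/8) + (3/4)·log₂(3/4)]
  = 0.3750 + 0.3750 + 0.3113
  = 1.0613 bits
H(V) = -[(3/8)·log₂(3/8) + (5/8)·log₂(5/8)]
  = 0.5306 + 0.4238
  = 0.9544 bits
H(U,V) = -[(1/8)·log₂(1/8) + (1/8)·log₂(1/8) + (1/4)·log₂(1/4) + (1/2)·log₂(1/2)]
  = 0.3750 + 0.3750 + 0.5000 + 0.5000
  = 1.7500 bits

I(U;V) = H(U) + H(V) - H(U,V)
  = 1.0613 + 0.9544 - 1.7500
  = 0.2657 bits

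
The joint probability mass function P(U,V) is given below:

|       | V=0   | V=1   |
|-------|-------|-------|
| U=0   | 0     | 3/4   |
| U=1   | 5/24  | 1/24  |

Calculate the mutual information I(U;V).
Marginal P(U) (row sums):
  P(U=0) = 0 + 3/4 = 3/4
  P(U=1) = 5/24 + 1/24 = 1/4
Marginal P(V) (column sums):
  P(V=0) = 0 + 5/24 = 5/24
  P(V=1) = 3/4 + 1/24 = 19/24

H(U) = -[(3/4)·log₂(3/4) + (1/4)·log₂(1/4)]
  = 0.3113 + 0.5000
  = 0.8113 bits
H(V) = -[(5/24)·log₂(5/24) + (19/24)·log₂(19/24)]
  = 0.4715 + 0.2668
  = 0.7383 bits
H(U,V) = -[(3/4)·log₂(3/4) + (5/24)·log₂(5/24) + (1/24)·log₂(1/24)]
  = 0.3113 + 0.4715 + 0.1910
  = 0.9738 bits

I(U;V) = H(U) + H(V) - H(U,V)
  = 0.8113 + 0.7383 - 0.9738
  = 0.5758 bits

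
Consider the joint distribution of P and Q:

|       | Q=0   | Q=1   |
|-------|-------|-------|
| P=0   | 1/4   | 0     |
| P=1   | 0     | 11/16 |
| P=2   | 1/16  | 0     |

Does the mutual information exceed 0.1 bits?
Marginal P(P) (row sums):
  P(P=0) = 1/4 + 0 = 1/4
  P(P=1) = 0 + 11/16 = 11/16
  P(P=2) = 1/16 + 0 = 1/16
Marginal P(Q) (column sums):
  P(Q=0) = 1/4 + 0 + 1/16 = 5/16
  P(Q=1) = 0 + 11/16 + 0 = 11/16

H(P) = -[(1/4)·log₂(1/4) + (11/16)·log₂(11/16) + (1/16)·log₂(1/16)]
  = 0.5000 + 0.3716 + 0.2500
  = 1.1216 bits
H(Q) = -[(5/16)·log₂(5/16) + (11/16)·log₂(11/16)]
  = 0.5244 + 0.3716
  = 0.8960 bits
H(P,Q) = -[(1/4)·log₂(1/4) + (11/16)·log₂(11/16) + (1/16)·log₂(1/16)]
  = 0.5000 + 0.3716 + 0.2500
  = 1.1216 bits

I(P;Q) = H(P) + H(Q) - H(P,Q)
  = 1.1216 + 0.8960 - 1.1216
  = 0.8960 bits

Yes. I(P;Q) = 0.8960 bits, which is > 0.1 bits.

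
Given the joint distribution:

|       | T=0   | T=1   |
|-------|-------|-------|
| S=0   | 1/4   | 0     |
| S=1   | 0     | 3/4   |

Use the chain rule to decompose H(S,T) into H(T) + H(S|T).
By the chain rule: H(S,T) = H(T) + H(S|T)

Marginal P(T) (column sums):
  P(T=0) = 1/4 + 0 = 1/4
  P(T=1) = 0 + 3/4 = 3/4
H(T) = -[(1/4)·log₂(1/4) + (3/4)·log₂(3/4)]
  = 0.5000 + 0.3113
  = 0.8113 bits
H(S|T) = -Σ P(S,T)·log₂ P(S|T), where P(S|T) = P(S,T) / P(T)
  (cells with P(S,T) = 0 contribute 0)
  (S=0,T=0): P(S|T) = (1/4)/(1/4) = 1;  -(1/4)·log₂(1) = 0.0000
  (S=1,T=1): P(S|T) = (3/4)/(3/4) = 1;  -(3/4)·log₂(1) = 0.0000
H(S|T) = 0.0000 + 0.0000
  = 0.0000 bits

H(S,T) = H(T) + H(S|T) = 0.8113 + 0.0000 = 0.8113 bits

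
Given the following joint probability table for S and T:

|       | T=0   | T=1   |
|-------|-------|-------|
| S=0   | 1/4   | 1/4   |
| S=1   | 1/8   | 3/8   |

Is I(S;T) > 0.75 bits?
Marginal P(S) (row sums):
  P(S=0) = 1/4 + 1/4 = 1/2
  P(S=1) = 1/8 + 3/8 = 1/2
Marginal P(T) (column sums):
  P(T=0) = 1/4 + 1/8 = 3/8
  P(T=1) = 1/4 + 3/8 = 5/8

H(S) = -[(1/2)·log₂(1/2) + (1/2)·log₂(1/2)]
  = 0.5000 + 0.5000
  = 1.0000 bits
H(T) = -[(3/8)·log₂(3/8) + (5/8)·log₂(5/8)]
  = 0.5306 + 0.4238
  = 0.9544 bits
H(S,T) = -[(1/4)·log₂(1/4) + (1/4)·log₂(1/4) + (1/8)·log₂(1/8) + (3/8)·log₂(3/8)]
  = 0.5000 + 0.5000 + 0.3750 + 0.5306
  = 1.9056 bits

I(S;T) = H(S) + H(T) - H(S,T)
  = 1.0000 + 0.9544 - 1.9056
  = 0.0488 bits

No. I(S;T) = 0.0488 bits, which is ≤ 0.75 bits.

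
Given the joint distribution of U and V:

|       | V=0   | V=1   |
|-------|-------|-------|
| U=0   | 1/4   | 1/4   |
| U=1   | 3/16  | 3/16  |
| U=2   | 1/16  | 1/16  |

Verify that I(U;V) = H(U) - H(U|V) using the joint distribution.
Left side, from I(U;V) = H(U) + H(V) - H(U,V):
Marginal P(U) (row sums):
  P(U=0) = 1/4 + 1/4 = 1/2
  P(U=1) = 3/16 + 3/16 = 3/8
  P(U=2) = 1/16 + 1/16 = 1/8
Marginal P(V) (column sums):
  P(V=0) = 1/4 + 3/16 + 1/16 = 1/2
  P(V=1) = 1/4 + 3/16 + 1/16 = 1/2

H(U) = -[(1/2)·log₂(1/2) + (3/8)·log₂(3/8) + (1/8)·log₂(1/8)]
  = 0.5000 + 0.5306 + 0.3750
  = 1.4056 bits
H(V) = -[(1/2)·log₂(1/2) + (1/2)·log₂(1/2)]
  = 0.5000 + 0.5000
  = 1.0000 bits
H(U,V) = -[(1/4)·log₂(1/4) + (1/4)·log₂(1/4) + (3/16)·log₂(3/16) + (3/16)·log₂(3/16) + (1/16)·log₂(1/16) + (1/16)·log₂(1/16)]
  = 0.5000 + 0.5000 + 0.4528 + 0.4528 + 0.2500 + 0.2500
  = 2.4056 bits

I(U;V) = H(U) + H(V) - H(U,V)
  = 1.4056 + 1.0000 - 2.4056
  = 0.0000 bits

Right side, with H(U|V) computed directly from the conditional probabilities:
H(U|V) = -Σ P(U,V)·log₂ P(U|V), where P(U|V) = P(U,V) / P(V)
  (U=0,V=0): P(U|V) = (1/4)/(1/2) = 1/2;  -(1/4)·log₂(1/2) = 0.2500
  (U=0,V=1): P(U|V) = (1/4)/(1/2) = 1/2;  -(1/4)·log₂(1/2) = 0.2500
  (U=1,V=0): P(U|V) = (3/16)/(1/2) = 3/8;  -(3/16)·log₂(3/8) = 0.2653
  (U=1,V=1): P(U|V) = (3/16)/(1/2) = 3/8;  -(3/16)·log₂(3/8) = 0.2653
  (U=2,V=0): P(U|V) = (1/16)/(1/2) = 1/8;  -(1/16)·log₂(1/8) = 0.1875
  (U=2,V=1): P(U|V) = (1/16)/(1/2) = 1/8;  -(1/16)·log₂(1/8) = 0.1875
H(U|V) = 0.2500 + 0.2500 + 0.2653 + 0.2653 + 0.1875 + 0.1875
  = 1.4056 bits
H(U) - H(U|V) = 1.4056 - 1.4056 = 0.0000 bits

Both sides equal 0.0000 bits, so I(U;V) = H(U) - H(U|V) ✓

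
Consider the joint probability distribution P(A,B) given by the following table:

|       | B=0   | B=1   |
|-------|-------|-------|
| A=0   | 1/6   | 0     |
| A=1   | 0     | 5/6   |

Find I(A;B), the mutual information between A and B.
Marginal P(A) (row sums):
  P(A=0) = 1/6 + 0 = 1/6
  P(A=1) = 0 + 5/6 = 5/6
Marginal P(B) (column sums):
  P(B=0) = 1/6 + 0 = 1/6
  P(B=1) = 0 + 5/6 = 5/6

H(A) = -[(1/6)·log₂(1/6) + (5/6)·log₂(5/6)]
  = 0.4308 + 0.2192
  = 0.6500 bits
H(B) = -[(1/6)·log₂(1/6) + (5/6)·log₂(5/6)]
  = 0.4308 + 0.2192
  = 0.6500 bits
H(A,B) = -[(1/6)·log₂(1/6) + (5/6)·log₂(5/6)]
  = 0.4308 + 0.2192
  = 0.6500 bits

I(A;B) = H(A) + H(B) - H(A,B)
  = 0.6500 + 0.6500 - 0.6500
  = 0.6500 bits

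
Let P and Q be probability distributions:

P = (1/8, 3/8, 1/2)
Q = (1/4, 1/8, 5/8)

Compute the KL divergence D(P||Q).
D(P||Q) = Σ P(i) log₂(P(i)/Q(i))
  i=0: (1/8) × log₂((1/8)/(1/4)) = (1/8) × log₂(1/2) = -0.1250
  i=1: (3/8) × log₂((3/8)/(1/8)) = (3/8) × log₂(3) = 0.5944
  i=2: (1/2) × log₂((1/2)/(5/8)) = (1/2) × log₂(4/5) = -0.1610
D(P||Q) = -0.1250 + 0.5944 - 0.1610
  = 0.3084 bits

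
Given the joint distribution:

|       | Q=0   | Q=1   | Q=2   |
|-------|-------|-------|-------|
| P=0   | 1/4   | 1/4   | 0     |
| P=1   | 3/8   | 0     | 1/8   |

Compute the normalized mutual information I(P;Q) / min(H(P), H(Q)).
Marginal P(P) (row sums):
  P(P=0) = 1/4 + 1/4 + 0 = 1/2
  P(P=1) = 3/8 + 0 + 1/8 = 1/2
Marginal P(Q) (column sums):
  P(Q=0) = 1/4 + 3/8 = 5/8
  P(Q=1) = 1/4 + 0 = 1/4
  P(Q=2) = 0 + 1/8 = 1/8

H(P) = -[(1/2)·log₂(1/2) + (1/2)·log₂(1/2)]
  = 0.5000 + 0.5000
  = 1.0000 bits
H(Q) = -[(5/8)·log₂(5/8) + (1/4)·log₂(1/4) + (1/8)·log₂(1/8)]
  = 0.4238 + 0.5000 + 0.3750
  = 1.2988 bits
H(P,Q) = -[(1/4)·log₂(1/4) + (1/4)·log₂(1/4) + (3/8)·log₂(3/8) + (1/8)·log₂(1/8)]
  = 0.5000 + 0.5000 + 0.5306 + 0.3750
  = 1.9056 bits

I(P;Q) = H(P) + H(Q) - H(P,Q)
  = 1.0000 + 1.2988 - 1.9056
  = 0.3932 bits

min(H(P), H(Q)) = min(1.0000, 1.2988) = 1.0000 bits
Normalized MI = 0.3932 / 1.0000 = 0.3932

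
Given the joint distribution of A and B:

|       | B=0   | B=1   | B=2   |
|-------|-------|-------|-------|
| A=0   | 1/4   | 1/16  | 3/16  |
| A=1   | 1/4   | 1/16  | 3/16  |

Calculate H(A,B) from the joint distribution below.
H(A,B) = -Σ P(A,B) log₂ P(A,B), summed over the non-zero cells:
H(A,B) = -[(1/4)·log₂(1/4) + (1/16)·log₂(1/16) + (3/16)·log₂(3/16) + (1/4)·log₂(1/4) + (1/16)·log₂(1/16) + (3/16)·log₂(3/16)]
  = 0.5000 + 0.2500 + 0.4528 + 0.5000 + 0.2500 + 0.4528
  = 2.4056 bits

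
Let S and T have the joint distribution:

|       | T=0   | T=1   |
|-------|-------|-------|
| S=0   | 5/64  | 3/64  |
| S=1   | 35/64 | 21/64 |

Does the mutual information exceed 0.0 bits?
Marginal P(S) (row sums):
  P(S=0) = 5/64 + 3/64 = 1/8
  P(S=1) = 35/64 + 21/64 = 7/8
Marginal P(T) (column sums):
  P(T=0) = 5/64 + 35/64 = 5/8
  P(T=1) = 3/64 + 21/64 = 3/8

H(S) = -[(1/8)·log₂(1/8) + (7/8)·log₂(7/8)]
  = 0.3750 + 0.1686
  = 0.5436 bits
H(T) = -[(5/8)·log₂(5/8) + (3/8)·log₂(3/8)]
  = 0.4238 + 0.5306
  = 0.9544 bits
H(S,T) = -[(5/64)·log₂(5/64) + (3/64)·log₂(3/64) + (35/64)·log₂(35/64) + (21/64)·log₂(21/64)]
  = 0.2873 + 0.2070 + 0.4762 + 0.5275
  = 1.4980 bits

I(S;T) = H(S) + H(T) - H(S,T)
  = 0.5436 + 0.9544 - 1.4980
  = 0.0000 bits

No. I(S;T) = 0.0000 bits, which is ≤ 0.0 bits.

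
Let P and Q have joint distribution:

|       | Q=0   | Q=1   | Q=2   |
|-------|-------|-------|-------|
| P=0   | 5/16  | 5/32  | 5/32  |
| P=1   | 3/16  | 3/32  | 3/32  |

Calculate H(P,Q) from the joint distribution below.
H(P,Q) = -Σ P(P,Q) log₂ P(P,Q), summed over the non-zero cells:
H(P,Q) = -[(5/16)·log₂(5/16) + (5/32)·log₂(5/32) + (5/32)·log₂(5/32) + (3/16)·log₂(3/16) + (3/32)·log₂(3/32) + (3/32)·log₂(3/32)]
  = 0.5244 + 0.4184 + 0.4184 + 0.4528 + 0.3202 + 0.3202
  = 2.4544 bits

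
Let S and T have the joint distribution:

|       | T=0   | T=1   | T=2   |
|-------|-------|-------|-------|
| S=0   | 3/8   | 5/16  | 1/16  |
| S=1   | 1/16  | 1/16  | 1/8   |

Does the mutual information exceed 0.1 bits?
Marginal P(S) (row sums):
  P(S=0) = 3/8 + 5/16 + 1/16 = 3/4
  P(S=1) = 1/16 + 1/16 + 1/8 = 1/4
Marginal P(T) (column sums):
  P(T=0) = 3/8 + 1/16 = 7/16
  P(T=1) = 5/16 + 1/16 = 3/8
  P(T=2) = 1/16 + 1/8 = 3/16

H(S) = -[(3/4)·log₂(3/4) + (1/4)·log₂(1/4)]
  = 0.3113 + 0.5000
  = 0.8113 bits
H(T) = -[(7/16)·log₂(7/16) + (3/8)·log₂(3/8) + (3/16)·log₂(3/16)]
  = 0.5218 + 0.5306 + 0.4528
  = 1.5052 bits
H(S,T) = -[(3/8)·log₂(3/8) + (5/16)·log₂(5/16) + (1/16)·log₂(1/16) + (1/16)·log₂(1/16) + (1/16)·log₂(1/16) + (1/8)·log₂(1/8)]
  = 0.5306 + 0.5244 + 0.2500 + 0.2500 + 0.2500 + 0.3750
  = 2.1800 bits

I(S;T) = H(S) + H(T) - H(S,T)
  = 0.8113 + 1.5052 - 2.1800
  = 0.1365 bits

Yes. I(S;T) = 0.1365 bits, which is > 0.1 bits.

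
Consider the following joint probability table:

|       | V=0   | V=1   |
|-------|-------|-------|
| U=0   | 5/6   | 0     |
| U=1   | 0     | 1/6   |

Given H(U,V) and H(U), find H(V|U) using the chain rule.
From the chain rule: H(U,V) = H(U) + H(V|U)
Therefore: H(V|U) = H(U,V) - H(U)

H(U,V) = -[(5/6)·log₂(5/6) + (1/6)·log₂(1/6)]
  = 0.2192 + 0.4308
  = 0.6500 bits
Marginal P(U) (row sums):
  P(U=0) = 5/6 + 0 = 5/6
  P(U=1) = 0 + 1/6 = 1/6
H(U) = -[(5/6)·log₂(5/6) + (1/6)·log₂(1/6)]
  = 0.2192 + 0.4308
  = 0.6500 bits

H(V|U) = 0.6500 - 0.6500 = 0.0000 bits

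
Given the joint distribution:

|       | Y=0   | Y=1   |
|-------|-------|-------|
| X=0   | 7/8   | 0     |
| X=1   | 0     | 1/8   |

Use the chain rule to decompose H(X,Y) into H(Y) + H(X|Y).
By the chain rule: H(X,Y) = H(Y) + H(X|Y)

Marginal P(Y) (column sums):
  P(Y=0) = 7/8 + 0 = 7/8
  P(Y=1) = 0 + 1/8 = 1/8
H(Y) = -[(7/8)·log₂(7/8) + (1/8)·log₂(1/8)]
  = 0.1686 + 0.3750
  = 0.5436 bits
H(X|Y) = -Σ P(X,Y)·log₂ P(X|Y), where P(X|Y) = P(X,Y) / P(Y)
  (cells with P(X,Y) = 0 contribute 0)
  (X=0,Y=0): P(X|Y) = (7/8)/(7/8) = 1;  -(7/8)·log₂(1) = 0.0000
  (X=1,Y=1): P(X|Y) = (1/8)/(1/8) = 1;  -(1/8)·log₂(1) = 0.0000
H(X|Y) = 0.0000 + 0.0000
  = 0.0000 bits

H(X,Y) = H(Y) + H(X|Y) = 0.5436 + 0.0000 = 0.5436 bits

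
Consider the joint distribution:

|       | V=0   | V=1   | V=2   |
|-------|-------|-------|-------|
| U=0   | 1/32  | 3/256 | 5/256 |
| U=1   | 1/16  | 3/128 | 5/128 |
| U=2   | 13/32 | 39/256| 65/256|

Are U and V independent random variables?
Marginal P(U) (row sums):
  P(U=0) = 1/32 + 3/256 + 5/256 = 1/16
  P(U=1) = 1/16 + 3/128 + 5/128 = 1/8
  P(U=2) = 13/32 + 39/256 + 65/256 = 13/16
Marginal P(V) (column sums):
  P(V=0) = 1/32 + 1/16 + 13/32 = 1/2
  P(V=1) = 3/256 + 3/128 + 39/256 = 3/16
  P(V=2) = 5/256 + 5/128 + 65/256 = 5/16

U and V are independent iff P(U=i,V=j) = P(U=i)·P(V=j) for every cell.
  P(U=0)·P(V=0) = 1/16 × 1/2 = 1/32 = P(U=0,V=0) ✓
  P(U=0)·P(V=1) = 1/16 × 3/16 = 3/256 = P(U=0,V=1) ✓
  P(U=0)·P(V=2) = 1/16 × 5/16 = 5/256 = P(U=0,V=2) ✓
  P(U=1)·P(V=0) = 1/8 × 1/2 = 1/16 = P(U=1,V=0) ✓
  P(U=1)·P(V=1) = 1/8 × 3/16 = 3/128 = P(U=1,V=1) ✓
  P(U=1)·P(V=2) = 1/8 × 5/16 = 5/128 = P(U=1,V=2) ✓
  P(U=2)·P(V=0) = 13/16 × 1/2 = 13/32 = P(U=2,V=0) ✓
  P(U=2)·P(V=1) = 13/16 × 3/16 = 39/256 = P(U=2,V=1) ✓
  P(U=2)·P(V=2) = 13/16 × 5/16 = 65/256 = P(U=2,V=2) ✓

Yes, U and V are independent: every cell factors, so I(U;V) = 0 bits.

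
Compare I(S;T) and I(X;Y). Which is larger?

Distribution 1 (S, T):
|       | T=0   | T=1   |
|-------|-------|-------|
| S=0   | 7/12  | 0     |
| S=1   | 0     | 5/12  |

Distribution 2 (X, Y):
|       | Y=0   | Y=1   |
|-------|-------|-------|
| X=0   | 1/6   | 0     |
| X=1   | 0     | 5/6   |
Distribution 1 (S, T):
Marginal P(S) (row sums):
  P(S=0) = 7/12 + 0 = 7/12
  P(S=1) = 0 + 5/12 = 5/12
Marginal P(T) (column sums):
  P(T=0) = 7/12 + 0 = 7/12
  P(T=1) = 0 + 5/12 = 5/12

H(S) = -[(7/12)·log₂(7/12) + (5/12)·log₂(5/12)]
  = 0.4536 + 0.5263
  = 0.9799 bits
H(T) = -[(7/12)·log₂(7/12) + (5/12)·log₂(5/12)]
  = 0.4536 + 0.5263
  = 0.9799 bits
H(S,T) = -[(7/12)·log₂(7/12) + (5/12)·log₂(5/12)]
  = 0.4536 + 0.5263
  = 0.9799 bits

I(S;T) = H(S) + H(T) - H(S,T)
  = 0.9799 + 0.9799 - 0.9799
  = 0.9799 bits

Distribution 2 (X, Y):
Marginal P(X) (row sums):
  P(X=0) = 1/6 + 0 = 1/6
  P(X=1) = 0 + 5/6 = 5/6
Marginal P(Y) (column sums):
  P(Y=0) = 1/6 + 0 = 1/6
  P(Y=1) = 0 + 5/6 = 5/6

H(X) = -[(1/6)·log₂(1/6) + (5/6)·log₂(5/6)]
  = 0.4308 + 0.2192
  = 0.6500 bits
H(Y) = -[(1/6)·log₂(1/6) + (5/6)·log₂(5/6)]
  = 0.4308 + 0.2192
  = 0.6500 bits
H(X,Y) = -[(1/6)·log₂(1/6) + (5/6)·log₂(5/6)]
  = 0.4308 + 0.2192
  = 0.6500 bits

I(X;Y) = H(X) + H(Y) - H(X,Y)
  = 0.6500 + 0.6500 - 0.6500
  = 0.6500 bits

I(S;T) = 0.9799 bits > I(X;Y) = 0.6500 bits, so (S, T) has the higher mutual information (stronger dependence).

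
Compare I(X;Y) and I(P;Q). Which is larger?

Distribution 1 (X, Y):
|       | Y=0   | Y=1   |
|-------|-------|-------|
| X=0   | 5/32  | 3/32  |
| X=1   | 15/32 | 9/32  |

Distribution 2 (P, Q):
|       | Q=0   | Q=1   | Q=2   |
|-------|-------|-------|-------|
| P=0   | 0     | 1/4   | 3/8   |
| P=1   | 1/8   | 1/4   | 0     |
Distribution 1 (X, Y):
Marginal P(X) (row sums):
  P(X=0) = 5/32 + 3/32 = 1/4
  P(X=1) = 15/32 + 9/32 = 3/4
Marginal P(Y) (column sums):
  P(Y=0) = 5/32 + 15/32 = 5/8
  P(Y=1) = 3/32 + 9/32 = 3/8

H(X) = -[(1/4)·log₂(1/4) + (3/4)·log₂(3/4)]
  = 0.5000 + 0.3113
  = 0.8113 bits
H(Y) = -[(5/8)·log₂(5/8) + (3/8)·log₂(3/8)]
  = 0.4238 + 0.5306
  = 0.9544 bits
H(X,Y) = -[(5/32)·log₂(5/32) + (3/32)·log₂(3/32) + (15/32)·log₂(15/32) + (9/32)·log₂(9/32)]
  = 0.4184 + 0.3202 + 0.5124 + 0.5147
  = 1.7657 bits

I(X;Y) = H(X) + H(Y) - H(X,Y)
  = 0.8113 + 0.9544 - 1.7657
  = 0.0000 bits

Distribution 2 (P, Q):
Marginal P(P) (row sums):
  P(P=0) = 0 + 1/4 + 3/8 = 5/8
  P(P=1) = 1/8 + 1/4 + 0 = 3/8
Marginal P(Q) (column sums):
  P(Q=0) = 0 + 1/8 = 1/8
  P(Q=1) = 1/4 + 1/4 = 1/2
  P(Q=2) = 3/8 + 0 = 3/8

H(P) = -[(5/8)·log₂(5/8) + (3/8)·log₂(3/8)]
  = 0.4238 + 0.5306
  = 0.9544 bits
H(Q) = -[(1/8)·log₂(1/8) + (1/2)·log₂(1/2) + (3/8)·log₂(3/8)]
  = 0.3750 + 0.5000 + 0.5306
  = 1.4056 bits
H(P,Q) = -[(1/4)·log₂(1/4) + (3/8)·log₂(3/8) + (1/8)·log₂(1/8) + (1/4)·log₂(1/4)]
  = 0.5000 + 0.5306 + 0.3750 + 0.5000
  = 1.9056 bits

I(P;Q) = H(P) + H(Q) - H(P,Q)
  = 0.9544 + 1.4056 - 1.9056
  = 0.4544 bits

I(P;Q) = 0.4544 bits > I(X;Y) = 0.0000 bits, so (P, Q) has the higher mutual information (stronger dependence).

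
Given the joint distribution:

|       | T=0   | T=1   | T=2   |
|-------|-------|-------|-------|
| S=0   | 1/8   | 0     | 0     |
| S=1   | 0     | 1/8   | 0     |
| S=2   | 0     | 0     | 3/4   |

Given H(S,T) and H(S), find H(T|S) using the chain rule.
From the chain rule: H(S,T) = H(S) + H(T|S)
Therefore: H(T|S) = H(S,T) - H(S)

H(S,T) = -[(1/8)·log₂(1/8) + (1/8)·log₂(1/8) + (3/4)·log₂(3/4)]
  = 0.3750 + 0.3750 + 0.3113
  = 1.0613 bits
Marginal P(S) (row sums):
  P(S=0) = 1/8 + 0 + 0 = 1/8
  P(S=1) = 0 + 1/8 + 0 = 1/8
  P(S=2) = 0 + 0 + 3/4 = 3/4
H(S) = -[(1/8)·log₂(1/8) + (1/8)·log₂(1/8) + (3/4)·log₂(3/4)]
  = 0.3750 + 0.3750 + 0.3113
  = 1.0613 bits

H(T|S) = 1.0613 - 1.0613 = 0.0000 bits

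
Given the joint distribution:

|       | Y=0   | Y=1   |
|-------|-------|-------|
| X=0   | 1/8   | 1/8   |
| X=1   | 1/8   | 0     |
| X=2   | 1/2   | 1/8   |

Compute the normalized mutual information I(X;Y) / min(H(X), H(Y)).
Marginal P(X) (row sums):
  P(X=0) = 1/8 + 1/8 = 1/4
  P(X=1) = 1/8 + 0 = 1/8
  P(X=2) = 1/2 + 1/8 = 5/8
Marginal P(Y) (column sums):
  P(Y=0) = 1/8 + 1/8 + 1/2 = 3/4
  P(Y=1) = 1/8 + 0 + 1/8 = 1/4

H(X) = -[(1/4)·log₂(1/4) + (1/8)·log₂(1/8) + (5/8)·log₂(5/8)]
  = 0.5000 + 0.3750 + 0.4238
  = 1.2988 bits
H(Y) = -[(3/4)·log₂(3/4) + (1/4)·log₂(1/4)]
  = 0.3113 + 0.5000
  = 0.8113 bits
H(X,Y) = -[(1/8)·log₂(1/8) + (1/8)·log₂(1/8) + (1/8)·log₂(1/8) + (1/2)·log₂(1/2) + (1/8)·log₂(1/8)]
  = 0.3750 + 0.3750 + 0.3750 + 0.5000 + 0.3750
  = 2.0000 bits

I(X;Y) = H(X) + H(Y) - H(X,Y)
  = 1.2988 + 0.8113 - 2.0000
  = 0.1101 bits

min(H(X), H(Y)) = min(1.2988, 0.8113) = 0.8113 bits
Normalized MI = 0.1101 / 0.8113 = 0.1357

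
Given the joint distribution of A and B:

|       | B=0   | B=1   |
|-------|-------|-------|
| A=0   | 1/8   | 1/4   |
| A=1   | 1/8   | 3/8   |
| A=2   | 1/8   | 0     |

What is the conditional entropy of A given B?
Marginal P(B) (column sums):
  P(B=0) = 1/8 + 1/8 + 1/8 = 3/8
  P(B=1) = 1/4 + 3/8 + 0 = 5/8

H(A|B) = -Σ P(A,B)·log₂ P(A|B), where P(A|B) = P(A,B) / P(B)
  (cells with P(A,B) = 0 contribute 0)
  (A=0,B=0): P(A|B) = (1/8)/(3/8) = 1/3;  -(1/8)·log₂(1/3) = 0.1981
  (A=0,B=1): P(A|B) = (1/4)/(5/8) = 2/5;  -(1/4)·log₂(2/5) = 0.3305
  (A=1,B=0): P(A|B) = (1/8)/(3/8) = 1/3;  -(1/8)·log₂(1/3) = 0.1981
  (A=1,B=1): P(A|B) = (3/8)/(5/8) = 3/5;  -(3/8)·log₂(3/5) = 0.2764
  (A=2,B=0): P(A|B) = (1/8)/(3/8) = 1/3;  -(1/8)·log₂(1/3) = 0.1981
H(A|B) = 0.1981 + 0.3305 + 0.1981 + 0.2764 + 0.1981
  = 1.2012 bits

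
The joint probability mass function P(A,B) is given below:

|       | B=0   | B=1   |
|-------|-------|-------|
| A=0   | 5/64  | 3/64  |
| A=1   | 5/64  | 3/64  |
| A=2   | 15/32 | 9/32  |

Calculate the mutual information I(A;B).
Marginal P(A) (row sums):
  P(A=0) = 5/64 + 3/64 = 1/8
  P(A=1) = 5/64 + 3/64 = 1/8
  P(A=2) = 15/32 + 9/32 = 3/4
Marginal P(B) (column sums):
  P(B=0) = 5/64 + 5/64 + 15/32 = 5/8
  P(B=1) = 3/64 + 3/64 + 9/32 = 3/8

H(A) = -[(1/8)·log₂(1/8) + (1/8)·log₂(1/8) + (3/4)·log₂(3/4)]
  = 0.3750 + 0.3750 + 0.3113
  = 1.0613 bits
H(B) = -[(5/8)·log₂(5/8) + (3/8)·log₂(3/8)]
  = 0.4238 + 0.5306
  = 0.9544 bits
H(A,B) = -[(5/64)·log₂(5/64) + (3/64)·log₂(3/64) + (5/64)·log₂(5/64) + (3/64)·log₂(3/64) + (15/32)·log₂(15/32) + (9/32)·log₂(9/32)]
  = 0.2873 + 0.2070 + 0.2873 + 0.2070 + 0.5124 + 0.5147
  = 2.0157 bits

I(A;B) = H(A) + H(B) - H(A,B)
  = 1.0613 + 0.9544 - 2.0157
  = 0.0000 bits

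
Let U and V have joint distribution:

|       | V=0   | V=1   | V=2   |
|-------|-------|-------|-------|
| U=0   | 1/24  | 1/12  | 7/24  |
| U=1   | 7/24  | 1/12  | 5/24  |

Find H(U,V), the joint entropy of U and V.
H(U,V) = -Σ P(U,V) log₂ P(U,V), summed over the non-zero cells:
H(U,V) = -[(1/24)·log₂(1/24) + (1/12)·log₂(1/12) + (7/24)·log₂(7/24) + (7/24)·log₂(7/24) + (1/12)·log₂(1/12) + (5/24)·log₂(5/24)]
  = 0.1910 + 0.2987 + 0.5185 + 0.5185 + 0.2987 + 0.4715
  = 2.2969 bits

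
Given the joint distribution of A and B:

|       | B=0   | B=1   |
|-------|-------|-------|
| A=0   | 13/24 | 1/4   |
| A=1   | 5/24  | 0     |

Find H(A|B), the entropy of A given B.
Marginal P(B) (column sums):
  P(B=0) = 13/24 + 5/24 = 3/4
  P(B=1) = 1/4 + 0 = 1/4

H(A|B) = -Σ P(A,B)·log₂ P(A|B), where P(A|B) = P(A,B) / P(B)
  (cells with P(A,B) = 0 contribute 0)
  (A=0,B=0): P(A|B) = (13/24)/(3/4) = 13/18;  -(13/24)·log₂(13/18) = 0.2543
  (A=0,B=1): P(A|B) = (1/4)/(1/4) = 1;  -(1/4)·log₂(1) = 0.0000
  (A=1,B=0): P(A|B) = (5/24)/(3/4) = 5/18;  -(5/24)·log₂(5/18) = 0.3850
H(A|B) = 0.2543 + 0.0000 + 0.3850
  = 0.6393 bits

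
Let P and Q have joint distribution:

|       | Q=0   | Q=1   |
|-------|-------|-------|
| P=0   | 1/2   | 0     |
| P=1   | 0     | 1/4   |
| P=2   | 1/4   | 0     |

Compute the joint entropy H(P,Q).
H(P,Q) = -Σ P(P,Q) log₂ P(P,Q), summed over the non-zero cells:
H(P,Q) = -[(1/2)·log₂(1/2) + (1/4)·log₂(1/4) + (1/4)·log₂(1/4)]
  = 0.5000 + 0.5000 + 0.5000
  = 1.5000 bits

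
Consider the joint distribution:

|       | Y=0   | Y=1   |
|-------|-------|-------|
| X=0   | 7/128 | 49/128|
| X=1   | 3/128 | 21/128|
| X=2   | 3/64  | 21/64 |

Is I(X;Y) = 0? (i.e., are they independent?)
Marginal P(X) (row sums):
  P(X=0) = 7/128 + 49/128 = 7/16
  P(X=1) = 3/128 + 21/128 = 3/16
  P(X=2) = 3/64 + 21/64 = 3/8
Marginal P(Y) (column sums):
  P(Y=0) = 7/128 + 3/128 + 3/64 = 1/8
  P(Y=1) = 49/128 + 21/128 + 21/64 = 7/8

X and Y are independent iff P(X=i,Y=j) = P(X=i)·P(Y=j) for every cell.
  P(X=0)·P(Y=0) = 7/16 × 1/8 = 7/128 = P(X=0,Y=0) ✓
  P(X=0)·P(Y=1) = 7/16 × 7/8 = 49/128 = P(X=0,Y=1) ✓
  P(X=1)·P(Y=0) = 3/16 × 1/8 = 3/128 = P(X=1,Y=0) ✓
  P(X=1)·P(Y=1) = 3/16 × 7/8 = 21/128 = P(X=1,Y=1) ✓
  P(X=2)·P(Y=0) = 3/8 × 1/8 = 3/64 = P(X=2,Y=0) ✓
  P(X=2)·P(Y=1) = 3/8 × 7/8 = 21/64 = P(X=2,Y=1) ✓

Yes, X and Y are independent: every cell factors, so I(X;Y) = 0 bits.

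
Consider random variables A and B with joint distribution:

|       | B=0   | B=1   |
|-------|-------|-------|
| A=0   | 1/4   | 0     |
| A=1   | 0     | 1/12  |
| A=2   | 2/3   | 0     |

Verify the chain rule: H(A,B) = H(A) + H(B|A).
Left side:
H(A,B) = -[(1/4)·log₂(1/4) + (1/12)·log₂(1/12) + (2/3)·log₂(2/3)]
  = 0.5000 + 0.2987 + 0.3900
  = 1.1887 bits

Right side:
Marginal P(A) (row sums):
  P(A=0) = 1/4 + 0 = 1/4
  P(A=1) = 0 + 1/12 = 1/12
  P(A=2) = 2/3 + 0 = 2/3
H(A) = -[(1/4)·log₂(1/4) + (1/12)·log₂(1/12) + (2/3)·log₂(2/3)]
  = 0.5000 + 0.2987 + 0.3900
  = 1.1887 bits
H(B|A) = -Σ P(A,B)·log₂ P(B|A), where P(B|A) = P(A,B) / P(A)
  (cells with P(A,B) = 0 contribute 0)
  (A=0,B=0): P(B|A) = (1/4)/(1/4) = 1;  -(1/4)·log₂(1) = 0.0000
  (A=1,B=1): P(B|A) = (1/12)/(1/12) = 1;  -(1/12)·log₂(1) = 0.0000
  (A=2,B=0): P(B|A) = (2/3)/(2/3) = 1;  -(2/3)·log₂(1) = 0.0000
H(B|A) = 0.0000 + 0.0000 + 0.0000
  = 0.0000 bits
H(A) + H(B|A) = 1.1887 + 0.0000 = 1.1887 bits

Both sides equal 1.1887 bits, so the chain rule holds ✓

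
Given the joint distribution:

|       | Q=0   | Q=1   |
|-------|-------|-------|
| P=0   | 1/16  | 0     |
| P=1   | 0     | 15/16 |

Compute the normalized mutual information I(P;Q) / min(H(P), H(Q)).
Marginal P(P) (row sums):
  P(P=0) = 1/16 + 0 = 1/16
  P(P=1) = 0 + 15/16 = 15/16
Marginal P(Q) (column sums):
  P(Q=0) = 1/16 + 0 = 1/16
  P(Q=1) = 0 + 15/16 = 15/16

H(P) = -[(1/16)·log₂(1/16) + (15/16)·log₂(15/16)]
  = 0.2500 + 0.0873
  = 0.3373 bits
H(Q) = -[(1/16)·log₂(1/16) + (15/16)·log₂(15/16)]
  = 0.2500 + 0.0873
  = 0.3373 bits
H(P,Q) = -[(1/16)·log₂(1/16) + (15/16)·log₂(15/16)]
  = 0.2500 + 0.0873
  = 0.3373 bits

I(P;Q) = H(P) + H(Q) - H(P,Q)
  = 0.3373 + 0.3373 - 0.3373
  = 0.3373 bits

min(H(P), H(Q)) = min(0.3373, 0.3373) = 0.3373 bits
Normalized MI = 0.3373 / 0.3373 = 1.0000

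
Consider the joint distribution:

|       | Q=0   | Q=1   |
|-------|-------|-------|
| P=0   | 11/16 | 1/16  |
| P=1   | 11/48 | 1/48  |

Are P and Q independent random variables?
Marginal P(P) (row sums):
  P(P=0) = 11/16 + 1/16 = 3/4
  P(P=1) = 11/48 + 1/48 = 1/4
Marginal P(Q) (column sums):
  P(Q=0) = 11/16 + 11/48 = 11/12
  P(Q=1) = 1/16 + 1/48 = 1/12

P and Q are independent iff P(P=i,Q=j) = P(P=i)·P(Q=j) for every cell.
  P(P=0)·P(Q=0) = 3/4 × 11/12 = 11/16 = P(P=0,Q=0) ✓
  P(P=0)·P(Q=1) = 3/4 × 1/12 = 1/16 = P(P=0,Q=1) ✓
  P(P=1)·P(Q=0) = 1/4 × 11/12 = 11/48 = P(P=1,Q=0) ✓
  P(P=1)·P(Q=1) = 1/4 × 1/12 = 1/48 = P(P=1,Q=1) ✓

Yes, P and Q are independent: every cell factors, so I(P;Q) = 0 bits.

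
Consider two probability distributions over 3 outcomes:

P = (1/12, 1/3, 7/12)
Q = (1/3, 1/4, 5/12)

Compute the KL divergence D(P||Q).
D(P||Q) = Σ P(i) log₂(P(i)/Q(i))
  i=0: (1/12) × log₂((1/12)/(1/3)) = (1/12) × log₂(1/4) = -0.1667
  i=1: (1/3) × log₂((1/3)/(1/4)) = (1/3) × log₂(4/3) = 0.1383
  i=2: (7/12) × log₂((7/12)/(5/12)) = (7/12) × log₂(7/5) = 0.2832
D(P||Q) = -0.1667 + 0.1383 + 0.2832
  = 0.2548 bits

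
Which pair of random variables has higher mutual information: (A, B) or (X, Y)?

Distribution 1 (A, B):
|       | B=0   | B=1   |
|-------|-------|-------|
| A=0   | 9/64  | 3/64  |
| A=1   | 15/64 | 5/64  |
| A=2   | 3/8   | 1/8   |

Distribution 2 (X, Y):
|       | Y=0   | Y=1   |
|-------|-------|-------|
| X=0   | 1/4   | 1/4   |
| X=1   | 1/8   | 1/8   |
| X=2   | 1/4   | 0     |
Distribution 1 (A, B):
Marginal P(A) (row sums):
  P(A=0) = 9/64 + 3/64 = 3/16
  P(A=1) = 15/64 + 5/64 = 5/16
  P(A=2) = 3/8 + 1/8 = 1/2
Marginal P(B) (column sums):
  P(B=0) = 9/64 + 15/64 + 3/8 = 3/4
  P(B=1) = 3/64 + 5/64 + 1/8 = 1/4

H(A) = -[(3/16)·log₂(3/16) + (5/16)·log₂(5/16) + (1/2)·log₂(1/2)]
  = 0.4528 + 0.5244 + 0.5000
  = 1.4772 bits
H(B) = -[(3/4)·log₂(3/4) + (1/4)·log₂(1/4)]
  = 0.3113 + 0.5000
  = 0.8113 bits
H(A,B) = -[(9/64)·log₂(9/64) + (3/64)·log₂(3/64) + (15/64)·log₂(15/64) + (5/64)·log₂(5/64) + (3/8)·log₂(3/8) + (1/8)·log₂(1/8)]
  = 0.3980 + 0.2070 + 0.4906 + 0.2873 + 0.5306 + 0.3750
  = 2.2885 bits

I(A;B) = H(A) + H(B) - H(A,B)
  = 1.4772 + 0.8113 - 2.2885
  = 0.0000 bits

Distribution 2 (X, Y):
Marginal P(X) (row sums):
  P(X=0) = 1/4 + 1/4 = 1/2
  P(X=1) = 1/8 + 1/8 = 1/4
  P(X=2) = 1/4 + 0 = 1/4
Marginal P(Y) (column sums):
  P(Y=0) = 1/4 + 1/8 + 1/4 = 5/8
  P(Y=1) = 1/4 + 1/8 + 0 = 3/8

H(X) = -[(1/2)·log₂(1/2) + (1/4)·log₂(1/4) + (1/4)·log₂(1/4)]
  = 0.5000 + 0.5000 + 0.5000
  = 1.5000 bits
H(Y) = -[(5/8)·log₂(5/8) + (3/8)·log₂(3/8)]
  = 0.4238 + 0.5306
  = 0.9544 bits
H(X,Y) = -[(1/4)·log₂(1/4) + (1/4)·log₂(1/4) + (1/8)·log₂(1/8) + (1/8)·log₂(1/8) + (1/4)·log₂(1/4)]
  = 0.5000 + 0.5000 + 0.3750 + 0.3750 + 0.5000
  = 2.2500 bits

I(X;Y) = H(X) + H(Y) - H(X,Y)
  = 1.5000 + 0.9544 - 2.2500
  = 0.2044 bits

I(X;Y) = 0.2044 bits > I(A;B) = 0.0000 bits, so (X, Y) has the higher mutual information (stronger dependence).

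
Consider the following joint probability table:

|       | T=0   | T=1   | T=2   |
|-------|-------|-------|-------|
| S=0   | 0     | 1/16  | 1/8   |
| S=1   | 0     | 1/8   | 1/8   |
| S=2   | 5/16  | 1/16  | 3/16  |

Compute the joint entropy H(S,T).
H(S,T) = -Σ P(S,T) log₂ P(S,T), summed over the non-zero cells:
H(S,T) = -[(1/16)·log₂(1/16) + (1/8)·log₂(1/8) + (1/8)·log₂(1/8) + (1/8)·log₂(1/8) + (5/16)·log₂(5/16) + (1/16)·log₂(1/16) + (3/16)·log₂(3/16)]
  = 0.2500 + 0.3750 + 0.3750 + 0.3750 + 0.5244 + 0.2500 + 0.4528
  = 2.6022 bits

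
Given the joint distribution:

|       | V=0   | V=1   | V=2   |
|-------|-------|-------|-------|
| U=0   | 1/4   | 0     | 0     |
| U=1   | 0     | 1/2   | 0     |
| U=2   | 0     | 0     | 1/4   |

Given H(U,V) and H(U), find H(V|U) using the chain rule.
From the chain rule: H(U,V) = H(U) + H(V|U)
Therefore: H(V|U) = H(U,V) - H(U)

H(U,V) = -[(1/4)·log₂(1/4) + (1/2)·log₂(1/2) + (1/4)·log₂(1/4)]
  = 0.5000 + 0.5000 + 0.5000
  = 1.5000 bits
Marginal P(U) (row sums):
  P(U=0) = 1/4 + 0 + 0 = 1/4
  P(U=1) = 0 + 1/2 + 0 = 1/2
  P(U=2) = 0 + 0 + 1/4 = 1/4
H(U) = -[(1/4)·log₂(1/4) + (1/2)·log₂(1/2) + (1/4)·log₂(1/4)]
  = 0.5000 + 0.5000 + 0.5000
  = 1.5000 bits

H(V|U) = 1.5000 - 1.5000 = 0.0000 bits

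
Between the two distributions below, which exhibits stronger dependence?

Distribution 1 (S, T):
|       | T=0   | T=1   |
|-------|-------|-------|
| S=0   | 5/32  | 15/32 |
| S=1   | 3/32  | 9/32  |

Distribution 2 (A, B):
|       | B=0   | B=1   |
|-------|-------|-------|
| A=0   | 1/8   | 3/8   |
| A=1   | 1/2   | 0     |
Distribution 1 (S, T):
Marginal P(S) (row sums):
  P(S=0) = 5/32 + 15/32 = 5/8
  P(S=1) = 3/32 + 9/32 = 3/8
Marginal P(T) (column sums):
  P(T=0) = 5/32 + 3/32 = 1/4
  P(T=1) = 15/32 + 9/32 = 3/4

H(S) = -[(5/8)·log₂(5/8) + (3/8)·log₂(3/8)]
  = 0.4238 + 0.5306
  = 0.9544 bits
H(T) = -[(1/4)·log₂(1/4) + (3/4)·log₂(3/4)]
  = 0.5000 + 0.3113
  = 0.8113 bits
H(S,T) = -[(5/32)·log₂(5/32) + (15/32)·log₂(15/32) + (3/32)·log₂(3/32) + (9/32)·log₂(9/32)]
  = 0.4184 + 0.5124 + 0.3202 + 0.5147
  = 1.7657 bits

I(S;T) = H(S) + H(T) - H(S,T)
  = 0.9544 + 0.8113 - 1.7657
  = 0.0000 bits

Distribution 2 (A, B):
Marginal P(A) (row sums):
  P(A=0) = 1/8 + 3/8 = 1/2
  P(A=1) = 1/2 + 0 = 1/2
Marginal P(B) (column sums):
  P(B=0) = 1/8 + 1/2 = 5/8
  P(B=1) = 3/8 + 0 = 3/8

H(A) = -[(1/2)·log₂(1/2) + (1/2)·log₂(1/2)]
  = 0.5000 + 0.5000
  = 1.0000 bits
H(B) = -[(5/8)·log₂(5/8) + (3/8)·log₂(3/8)]
  = 0.4238 + 0.5306
  = 0.9544 bits
H(A,B) = -[(1/8)·log₂(1/8) + (3/8)·log₂(3/8) + (1/2)·log₂(1/2)]
  = 0.3750 + 0.5306 + 0.5000
  = 1.4056 bits

I(A;B) = H(A) + H(B) - H(A,B)
  = 1.0000 + 0.9544 - 1.4056
  = 0.5488 bits

I(A;B) = 0.5488 bits > I(S;T) = 0.0000 bits, so (A, B) has the higher mutual information (stronger dependence).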